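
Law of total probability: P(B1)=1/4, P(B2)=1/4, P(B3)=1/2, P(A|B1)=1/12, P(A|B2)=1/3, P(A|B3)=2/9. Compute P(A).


P(A) = P(A|B1)P(B1) + P(A|B2)P(B2) + P(A|B3)P(B3)
= 1/12*1/4 + 1/3*1/4 + 2/9*1/2
= 1/48 + 1/12 + 1/9 = 31/144

31/144


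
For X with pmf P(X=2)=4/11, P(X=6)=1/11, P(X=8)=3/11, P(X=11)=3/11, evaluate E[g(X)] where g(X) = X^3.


E[X^3] = sum(g(x)*P(x))
= 8*4/11 + 216*1/11 + 512*3/11 + 1331*3/11
= 5777/11

5777/11


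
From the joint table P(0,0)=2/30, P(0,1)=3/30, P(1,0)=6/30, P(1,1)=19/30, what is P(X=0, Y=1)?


Read from table: P(X=0, Y=1) = 3/30 = 1/10

1/10


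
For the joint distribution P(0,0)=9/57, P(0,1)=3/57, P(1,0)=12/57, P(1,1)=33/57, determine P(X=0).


P(X=0) = P(0,0)+P(0,1) = 9/57 + 3/57 = 12/57 = 4/19

4/19


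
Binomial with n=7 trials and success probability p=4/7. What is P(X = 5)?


P(X=5) = C(7,5) * p^5 * (1-p)^2
= 21 * 1024/16807 * 9/49
= 27648/117649

27648/117649


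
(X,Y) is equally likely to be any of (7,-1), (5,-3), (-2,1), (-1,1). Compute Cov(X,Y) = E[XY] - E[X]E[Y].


E[X]=9/4, E[Y]=-1/2, E[XY]=-25/4
Cov(X,Y) = E[XY] - E[X]E[Y] = -25/4 - 9/4*-1/2 = -41/8

-41/8


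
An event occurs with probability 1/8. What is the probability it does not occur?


P(A') = 1 - P(A) = 1 - 1/8 = 7/8

7/8


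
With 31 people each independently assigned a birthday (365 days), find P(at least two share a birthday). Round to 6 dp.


P(all different) = prod((365-i)/365 for i=0..30) = 0.269545
P(at least one match) = 1 - 0.269545 = 0.730455

0.730455


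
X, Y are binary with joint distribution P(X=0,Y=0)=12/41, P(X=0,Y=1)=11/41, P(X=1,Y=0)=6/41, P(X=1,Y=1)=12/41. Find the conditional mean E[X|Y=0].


P(Y=0) = 18/41
E[X|Y=0] = (0*12 + 1*6)/18 = 6/18 = 1/3

1/3


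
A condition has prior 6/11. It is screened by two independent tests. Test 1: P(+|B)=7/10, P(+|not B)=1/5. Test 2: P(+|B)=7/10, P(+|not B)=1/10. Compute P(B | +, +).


After test 1: P(+) = 7/10*6/11 + 1/5*5/11 = 26/55
P(B|+) = (21/55)/(26/55) = 21/26
After test 2 (use post1 as new prior): P(+) = 7/10*21/26 + 1/10*5/26 = 38/65
P(B|+,+) = (147/260)/(38/65) = 147/152

147/152


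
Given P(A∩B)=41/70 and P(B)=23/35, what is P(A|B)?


P(A|B) = P(A∩B)/P(B) = (41/70)/(46/70) = 41/46

41/46


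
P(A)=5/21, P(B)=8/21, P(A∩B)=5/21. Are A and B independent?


P(A)*P(B) = 5/21*8/21 = 40/441
P(A∩B) = 5/21 != 40/441, so not independent

No, A and B are not independent


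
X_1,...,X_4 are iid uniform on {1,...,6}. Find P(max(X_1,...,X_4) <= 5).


P(max <= 5) = P(all X_i <= 5) = (P(X_1 <= 5))^4
= (5/6)^4 = 625/1296

625/1296


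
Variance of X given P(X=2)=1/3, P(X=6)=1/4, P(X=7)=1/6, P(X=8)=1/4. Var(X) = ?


E[X] = 16/3, E[X^2] = 69/2
Var(X) = E[X^2] - (E[X])^2 = 69/2 - (16/3)^2 = 109/18

109/18


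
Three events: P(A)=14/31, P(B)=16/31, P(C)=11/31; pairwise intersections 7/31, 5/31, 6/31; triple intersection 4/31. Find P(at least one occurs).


P(A∪B∪C) = P(A)+P(B)+P(C) - P(AB)-P(AC)-P(BC) + P(ABC)
= 14/31+16/31+11/31 - 7/31-5/31-6/31 + 4/31
= 27/31

27/31


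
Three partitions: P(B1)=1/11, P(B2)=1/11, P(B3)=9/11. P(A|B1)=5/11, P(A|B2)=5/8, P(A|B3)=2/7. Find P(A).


P(A) = P(A|B1)P(B1) + P(A|B2)P(B2) + P(A|B3)P(B3)
= 5/11*1/11 + 5/8*1/11 + 2/7*9/11
= 5/121 + 5/88 + 18/77 = 2249/6776

2249/6776


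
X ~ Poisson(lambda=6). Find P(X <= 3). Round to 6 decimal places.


P(X<=3) = e^(-6)*6^0/0! + e^(-6)*6^1/1! + e^(-6)*6^2/2! + e^(-6)*6^3/3!
≈ 0.0024787522 + 0.0148725131 + 0.0446175392 + 0.0892350784
= 0.1512038829
≈ 0.151204

0.151204


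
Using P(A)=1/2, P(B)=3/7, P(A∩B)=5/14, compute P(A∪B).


P(A∪B) = P(A) + P(B) - P(A∩B)
= 1/2 + 3/7 - 5/14 = 4/7

4/7


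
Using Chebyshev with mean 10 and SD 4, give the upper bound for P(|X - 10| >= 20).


k = 20/4 = 5
Chebyshev: P(|X-mu| >= k*sigma) <= 1/k^2 = 1/5^2 = 1/25

1/25


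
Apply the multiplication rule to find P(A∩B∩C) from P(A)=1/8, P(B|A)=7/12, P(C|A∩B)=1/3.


P(A∩B∩C) = P(A) * P(B|A) * P(C|A∩B)
= 1/8 * 7/12 * 1/3
= 7/96 * 1/3 = 7/288

7/288


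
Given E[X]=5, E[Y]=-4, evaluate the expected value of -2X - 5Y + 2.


E[-2X - 5Y + 2] = -2*E[X] - 5*E[Y] + 2
= (-2)*(5) + (-5)*(-4) + (2)
= -10 + 20 + 2 = 12

12


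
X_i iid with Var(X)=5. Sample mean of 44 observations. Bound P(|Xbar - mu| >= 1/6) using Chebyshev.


Var(Xbar) = Var(X)/n = 5/44
Chebyshev: P(|Xbar-mu| >= 1/6) <= Var(Xbar)/(1/6)^2 = (5/44)/(1/36) = 45/11
Bound exceeds 1, so trivial bound: 1

1


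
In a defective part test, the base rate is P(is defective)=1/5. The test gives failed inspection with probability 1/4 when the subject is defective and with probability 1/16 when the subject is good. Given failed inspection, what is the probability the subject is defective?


P(A) = P(A|B)P(B) + P(A|B')P(B') = 1/4*1/5 + 1/16*4/5 = 1/10
P(B|A) = P(A|B)P(B)/P(A) = (1/20)/(1/10) = 1/2

1/2


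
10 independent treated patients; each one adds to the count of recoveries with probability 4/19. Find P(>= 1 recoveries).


P(at least one) = 1 - P(none)
P(none) = (1 - 4/19)^10 = (15/19)^10 = 576650390625/6131066257801
P(at least one) = 1 - 576650390625/6131066257801 = 5554415867176/6131066257801

5554415867176/6131066257801


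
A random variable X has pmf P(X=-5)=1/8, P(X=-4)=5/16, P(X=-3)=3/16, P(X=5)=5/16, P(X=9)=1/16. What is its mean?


E[X] = sum(x * P(x))
= -5*1/8 - 4*5/16 - 3*3/16 + 5*5/16 + 9*1/16
= -5/16

-5/16


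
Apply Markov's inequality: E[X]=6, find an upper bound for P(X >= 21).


Markov: P(X >= a) <= E[X]/a
P(X >= 21) <= 6/21 = 2/7

2/7


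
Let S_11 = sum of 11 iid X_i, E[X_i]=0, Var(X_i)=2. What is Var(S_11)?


By independence, Var(S_n) = n*Var(X_1) = 11*2 = 22

22


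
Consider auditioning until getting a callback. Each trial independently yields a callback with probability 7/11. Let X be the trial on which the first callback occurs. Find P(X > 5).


P(X > 5) = P(first 5 trials all fail) = (1-p)^5 = (4/11)^5 = 1024/161051

1024/161051


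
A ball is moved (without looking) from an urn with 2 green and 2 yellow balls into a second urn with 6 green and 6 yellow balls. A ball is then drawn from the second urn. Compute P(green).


P(transfer green) = 2/4 = 1/2; P(transfer yellow) = 1/2
If green transferred: Urn II has 7 green of 13, so P(green|green moved) = 7/13
If yellow transferred: Urn II has 6 green of 13, so P(green|yellow moved) = 6/13
By total probability: P(green) = 1/2*7/13 + 1/2*6/13 = 1/2

1/2


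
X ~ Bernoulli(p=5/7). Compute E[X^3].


For Bernoulli: X in {0,1}
E[X^3] = 0^3*(1-5/7) + 1^3*5/7 = 5/7

5/7


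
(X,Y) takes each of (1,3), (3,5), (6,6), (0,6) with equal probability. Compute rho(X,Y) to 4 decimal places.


Cov(X,Y) = 1.0000, Var(X) = 5.2500, Var(Y) = 1.5000
rho = Cov/(sqrt(VarX)*sqrt(VarY)) = 0.3563

0.3563


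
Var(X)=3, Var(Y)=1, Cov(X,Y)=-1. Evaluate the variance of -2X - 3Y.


Var(-2X - 3Y) = (-2)^2*Var(X) + (-3)^2*Var(Y) + 2*(-2)*(-3)*Cov(X,Y)
= 4*3 + 9*1 + 12*(-1)
= 12 + 9 - 12 = 9

9


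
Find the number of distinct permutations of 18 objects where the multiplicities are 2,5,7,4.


18! = 6402373705728000
Denominator: 2!=2 * 5!=120 * 7!=5040 * 4!=24
Coefficient = 6402373705728000 / 29030400 = 220540320

220540320


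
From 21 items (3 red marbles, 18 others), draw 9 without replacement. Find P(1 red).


P(X=1) = C(3,1)*C(18,8) / C(21,9)
= 3*43758 / 293930
= 131274/293930 = 297/665

297/665


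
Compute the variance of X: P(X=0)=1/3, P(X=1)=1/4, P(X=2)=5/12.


E[X] = 13/12, E[X^2] = 23/12
Var(X) = E[X^2] - (E[X])^2 = 23/12 - (13/12)^2 = 107/144

107/144


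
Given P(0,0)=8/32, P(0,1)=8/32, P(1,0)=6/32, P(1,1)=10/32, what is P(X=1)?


P(X=1) = P(1,0)+P(1,1) = 6/32 + 10/32 = 16/32 = 1/2

1/2


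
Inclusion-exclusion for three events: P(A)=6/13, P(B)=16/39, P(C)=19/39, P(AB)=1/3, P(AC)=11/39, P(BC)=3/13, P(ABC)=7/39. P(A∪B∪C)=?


P(A∪B∪C) = P(A)+P(B)+P(C) - P(AB)-P(AC)-P(BC) + P(ABC)
= 6/13+16/39+19/39 - 1/3-11/39-3/13 + 7/39
= 9/13

9/13


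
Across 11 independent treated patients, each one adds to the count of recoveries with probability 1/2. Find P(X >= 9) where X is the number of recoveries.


P(X>=9) = P(X=9) + P(X=10) + P(X=11)
= 55/2048 + 11/2048 + 1/2048
= 67/2048

67/2048


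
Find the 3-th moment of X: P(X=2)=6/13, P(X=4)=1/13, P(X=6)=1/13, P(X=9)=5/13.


E[X^3] = sum(x^3 * P(x))
= 8*6/13 + 64*1/13 + 216*1/13 + 729*5/13
= 3973/13

3973/13


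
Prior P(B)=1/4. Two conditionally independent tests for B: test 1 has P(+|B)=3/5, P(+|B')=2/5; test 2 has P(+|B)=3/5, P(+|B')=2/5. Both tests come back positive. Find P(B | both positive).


After test 1: P(+) = 3/5*1/4 + 2/5*3/4 = 9/20
P(B|+) = (3/20)/(9/20) = 1/3
After test 2 (use post1 as new prior): P(+) = 3/5*1/3 + 2/5*2/3 = 7/15
P(B|+,+) = (1/5)/(7/15) = 3/7

3/7


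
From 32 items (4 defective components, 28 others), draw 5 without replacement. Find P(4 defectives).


P(X=4) = C(4,4)*C(28,1) / C(32,5)
= 1*28 / 201376
= 28/201376 = 1/7192

1/7192


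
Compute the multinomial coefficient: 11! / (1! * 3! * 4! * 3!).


11! = 39916800
Denominator: 1!=1 * 3!=6 * 4!=24 * 3!=6
Coefficient = 39916800 / 864 = 46200

46200


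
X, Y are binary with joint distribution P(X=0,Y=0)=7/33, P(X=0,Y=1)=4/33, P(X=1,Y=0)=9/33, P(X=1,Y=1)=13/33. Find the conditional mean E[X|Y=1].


P(Y=1) = 17/33
E[X|Y=1] = (0*4 + 1*13)/17 = 13/17

13/17


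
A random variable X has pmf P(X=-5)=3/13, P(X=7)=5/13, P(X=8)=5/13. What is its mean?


E[X] = sum(x * P(x))
= -5*3/13 + 7*5/13 + 8*5/13
= 60/13

60/13


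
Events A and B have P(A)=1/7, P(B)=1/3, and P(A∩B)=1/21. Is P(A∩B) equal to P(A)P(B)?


P(A)*P(B) = 1/7*1/3 = 1/21
P(A∩B) = 1/21, which equals P(A)P(B), so independent

Yes, A and B are independent


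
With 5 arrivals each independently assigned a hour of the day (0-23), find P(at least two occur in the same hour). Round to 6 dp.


P(all different) = prod((24-i)/24 for i=0..4) = 0.640553
P(at least one match) = 1 - 0.640553 = 0.359447

0.359447


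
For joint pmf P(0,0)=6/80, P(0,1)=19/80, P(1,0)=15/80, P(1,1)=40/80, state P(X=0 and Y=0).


Read from table: P(X=0, Y=0) = 6/80 = 3/40

3/40


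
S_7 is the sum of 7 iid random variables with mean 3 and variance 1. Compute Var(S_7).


By independence, Var(S_n) = n*Var(X_1) = 7*1 = 7

7


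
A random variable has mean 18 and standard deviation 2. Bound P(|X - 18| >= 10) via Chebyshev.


k = 10/2 = 5
Chebyshev: P(|X-mu| >= k*sigma) <= 1/k^2 = 1/5^2 = 1/25

1/25


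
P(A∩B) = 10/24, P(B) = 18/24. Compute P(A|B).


P(A|B) = P(A∩B)/P(B) = (10/24)/(18/24) = 10/18 = 5/9

5/9


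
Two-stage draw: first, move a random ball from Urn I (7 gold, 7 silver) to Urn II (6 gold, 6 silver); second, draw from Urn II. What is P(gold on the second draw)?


P(transfer gold) = 7/14 = 1/2; P(transfer silver) = 1/2
If gold transferred: Urn II has 7 gold of 13, so P(gold|gold moved) = 7/13
If silver transferred: Urn II has 6 gold of 13, so P(gold|silver moved) = 6/13
By total probability: P(gold) = 1/2*7/13 + 1/2*6/13 = 1/2

1/2


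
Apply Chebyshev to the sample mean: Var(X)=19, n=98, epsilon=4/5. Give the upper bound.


Var(Xbar) = Var(X)/n = 19/98
Chebyshev: P(|Xbar-mu| >= 4/5) <= Var(Xbar)/(4/5)^2 = (19/98)/(16/25) = 475/1568

475/1568


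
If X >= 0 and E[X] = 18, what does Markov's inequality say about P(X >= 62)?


Markov: P(X >= a) <= E[X]/a
P(X >= 62) <= 18/62 = 9/31

9/31


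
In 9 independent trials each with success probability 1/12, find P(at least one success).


P(at least one) = 1 - P(none)
P(none) = (1 - 1/12)^9 = (11/12)^9 = 2357947691/5159780352
P(at least one) = 1 - 2357947691/5159780352 = 2801832661/5159780352

2801832661/5159780352


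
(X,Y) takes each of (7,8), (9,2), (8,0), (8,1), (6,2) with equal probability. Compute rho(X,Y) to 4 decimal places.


Cov(X,Y) = -0.9600, Var(X) = 1.0400, Var(Y) = 7.8400
rho = Cov/(sqrt(VarX)*sqrt(VarY)) = -0.3362

-0.3362


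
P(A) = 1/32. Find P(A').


P(A') = 1 - P(A) = 1 - 1/32 = 31/32

31/32


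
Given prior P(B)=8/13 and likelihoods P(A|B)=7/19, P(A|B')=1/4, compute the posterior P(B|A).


P(A) = P(A|B)P(B) + P(A|B')P(B') = 7/19*8/13 + 1/4*5/13 = 319/988
P(B|A) = P(A|B)P(B)/P(A) = (56/247)/(319/988) = 224/319

224/319


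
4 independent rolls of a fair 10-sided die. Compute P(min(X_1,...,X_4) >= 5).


P(min >= 5) = P(all X_i >= 5) = (P(X_1 >= 5))^4
= (6/10)^4 = (3/5)^4 = 81/625

81/625


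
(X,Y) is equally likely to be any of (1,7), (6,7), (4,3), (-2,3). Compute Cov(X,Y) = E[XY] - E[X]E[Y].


E[X]=9/4, E[Y]=5, E[XY]=55/4
Cov(X,Y) = E[XY] - E[X]E[Y] = 55/4 - 9/4*5 = 5/2

5/2


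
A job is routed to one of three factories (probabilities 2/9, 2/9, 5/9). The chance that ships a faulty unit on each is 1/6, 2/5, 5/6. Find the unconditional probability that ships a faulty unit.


P(A) = P(A|B1)P(B1) + P(A|B2)P(B2) + P(A|B3)P(B3)
= 1/6*2/9 + 2/5*2/9 + 5/6*5/9
= 1/27 + 4/45 + 25/54 = 53/90

53/90


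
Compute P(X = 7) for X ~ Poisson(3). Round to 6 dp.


P(X=7) = e^(-3) * 3^7 / 7!
≈ 0.04978706837 * 2187 / 5040
≈ 0.021604

0.021604


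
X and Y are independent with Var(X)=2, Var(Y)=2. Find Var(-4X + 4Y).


Independence => Cov(X,Y)=0
Var(-4X + 4Y) = (-4)^2*Var(X) + 4^2*Var(Y)
= 16*2 + 16*2 = 64

64


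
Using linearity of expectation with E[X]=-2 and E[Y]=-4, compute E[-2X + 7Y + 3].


E[-2X + 7Y + 3] = -2*E[X] + 7*E[Y] + 3
= (-2)*(-2) + (7)*(-4) + (3)
= 4 - 28 + 3 = -21

-21


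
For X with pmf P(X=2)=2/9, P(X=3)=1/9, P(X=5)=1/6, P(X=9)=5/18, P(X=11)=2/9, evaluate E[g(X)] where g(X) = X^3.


E[X^3] = sum(g(x)*P(x))
= 8*2/9 + 27*1/9 + 125*1/6 + 729*5/18 + 1331*2/9
= 4715/9

4715/9


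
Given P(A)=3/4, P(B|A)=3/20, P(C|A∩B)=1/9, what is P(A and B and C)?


P(A∩B∩C) = P(A) * P(B|A) * P(C|A∩B)
= 3/4 * 3/20 * 1/9
= 9/80 * 1/9 = 1/80

1/80


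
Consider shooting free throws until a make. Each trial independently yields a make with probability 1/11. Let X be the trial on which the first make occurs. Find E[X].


For geometric (trials until first success), E[X] = 1/p = 1/(1/11) = 11

11


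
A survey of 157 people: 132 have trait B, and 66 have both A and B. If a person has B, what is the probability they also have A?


P(A|B) = P(A∩B)/P(B) = (66/157)/(132/157) = 66/132 = 1/2

1/2


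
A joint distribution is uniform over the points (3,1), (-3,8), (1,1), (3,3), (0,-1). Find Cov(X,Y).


E[X]=4/5, E[Y]=12/5, E[XY]=-11/5
Cov(X,Y) = E[XY] - E[X]E[Y] = -11/5 - 4/5*12/5 = -103/25

-103/25


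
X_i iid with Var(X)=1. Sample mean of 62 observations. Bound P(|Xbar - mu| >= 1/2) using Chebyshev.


Var(Xbar) = Var(X)/n = 1/62
Chebyshev: P(|Xbar-mu| >= 1/2) <= Var(Xbar)/(1/2)^2 = (1/62)/(1/4) = 2/31

2/31


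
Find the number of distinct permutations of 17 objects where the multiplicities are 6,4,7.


17! = 355687428096000
Denominator: 6!=720 * 4!=24 * 7!=5040
Coefficient = 355687428096000 / 87091200 = 4084080

4084080


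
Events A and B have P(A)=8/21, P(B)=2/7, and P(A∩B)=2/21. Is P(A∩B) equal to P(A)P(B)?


P(A)*P(B) = 8/21*2/7 = 16/147
P(A∩B) = 2/21 != 16/147, so not independent

No, A and B are not independent


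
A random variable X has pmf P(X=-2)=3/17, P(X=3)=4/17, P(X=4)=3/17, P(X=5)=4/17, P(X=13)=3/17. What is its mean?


E[X] = sum(x * P(x))
= -2*3/17 + 3*4/17 + 4*3/17 + 5*4/17 + 13*3/17
= 77/17

77/17


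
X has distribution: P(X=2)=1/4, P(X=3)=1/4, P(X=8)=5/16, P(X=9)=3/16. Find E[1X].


E[1X] = sum(g(x)*P(x))
= 2*1/4 + 3*1/4 + 8*5/16 + 9*3/16
= 87/16

87/16


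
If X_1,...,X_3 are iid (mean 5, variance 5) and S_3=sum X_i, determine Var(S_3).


By independence, Var(S_n) = n*Var(X_1) = 3*5 = 15

15


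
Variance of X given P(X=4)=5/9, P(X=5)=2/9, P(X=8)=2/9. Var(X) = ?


E[X] = 46/9, E[X^2] = 86/3
Var(X) = E[X^2] - (E[X])^2 = 86/3 - (46/9)^2 = 206/81

206/81


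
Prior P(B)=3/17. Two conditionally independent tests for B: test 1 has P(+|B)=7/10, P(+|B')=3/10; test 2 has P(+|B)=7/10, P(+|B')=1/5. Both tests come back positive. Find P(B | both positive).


After test 1: P(+) = 7/10*3/17 + 3/10*14/17 = 63/170
P(B|+) = (21/170)/(63/170) = 1/3
After test 2 (use post1 as new prior): P(+) = 7/10*1/3 + 1/5*2/3 = 11/30
P(B|+,+) = (7/30)/(11/30) = 7/11

7/11


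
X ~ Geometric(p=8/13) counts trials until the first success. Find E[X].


For geometric (trials until first success), E[X] = 1/p = 1/(8/13) = 13/8

13/8


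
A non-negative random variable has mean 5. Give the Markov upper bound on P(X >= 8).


Markov: P(X >= a) <= E[X]/a
P(X >= 8) <= 5/8

5/8


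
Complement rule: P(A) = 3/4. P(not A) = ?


P(A') = 1 - P(A) = 1 - 3/4 = 1/4

1/4


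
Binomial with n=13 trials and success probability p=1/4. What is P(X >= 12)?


P(X>=12) = P(X=12) + P(X=13)
= 39/67108864 + 1/67108864
= 5/8388608

5/8388608


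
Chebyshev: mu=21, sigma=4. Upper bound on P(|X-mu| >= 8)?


k = 8/4 = 2
Chebyshev: P(|X-mu| >= k*sigma) <= 1/k^2 = 1/2^2 = 1/4

1/4


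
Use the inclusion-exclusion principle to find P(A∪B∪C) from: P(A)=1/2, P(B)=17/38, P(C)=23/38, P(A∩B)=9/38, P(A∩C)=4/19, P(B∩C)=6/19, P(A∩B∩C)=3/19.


P(A∪B∪C) = P(A)+P(B)+P(C) - P(AB)-P(AC)-P(BC) + P(ABC)
= 1/2+17/38+23/38 - 9/38-4/19-6/19 + 3/19
= 18/19

18/19


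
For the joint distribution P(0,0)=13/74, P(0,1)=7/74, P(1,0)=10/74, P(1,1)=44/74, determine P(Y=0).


P(Y=0) = P(0,0)+P(1,0) = 13/74 + 10/74 = 23/74

23/74


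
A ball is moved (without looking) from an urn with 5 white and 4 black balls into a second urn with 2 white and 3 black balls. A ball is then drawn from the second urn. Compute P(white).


P(transfer white) = 5/9; P(transfer black) = 4/9
If white transferred: Urn II has 3 white of 6, so P(white|white moved) = 1/2
If black transferred: Urn II has 2 white of 6, so P(white|black moved) = 1/3
By total probability: P(white) = 5/9*1/2 + 4/9*1/3 = 23/54

23/54


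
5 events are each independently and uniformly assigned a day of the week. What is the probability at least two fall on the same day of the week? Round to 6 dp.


P(all different) = prod((7-i)/7 for i=0..4) = 0.149938
P(at least one match) = 1 - 0.149938 = 0.850062

0.850062


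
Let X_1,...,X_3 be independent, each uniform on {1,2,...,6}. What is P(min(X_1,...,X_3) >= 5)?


P(min >= 5) = P(all X_i >= 5) = (P(X_1 >= 5))^3
= (2/6)^3 = (1/3)^3 = 1/27

1/27


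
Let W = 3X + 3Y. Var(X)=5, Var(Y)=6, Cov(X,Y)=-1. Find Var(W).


Var(3X + 3Y) = 3^2*Var(X) + 3^2*Var(Y) + 2*3*3*Cov(X,Y)
= 9*5 + 9*6 + 18*(-1)
= 45 + 54 - 18 = 81

81


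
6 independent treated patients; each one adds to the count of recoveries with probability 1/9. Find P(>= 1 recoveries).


P(at least one) = 1 - P(none)
P(none) = (1 - 1/9)^6 = (8/9)^6 = 262144/531441
P(at least one) = 1 - 262144/531441 = 269297/531441

269297/531441


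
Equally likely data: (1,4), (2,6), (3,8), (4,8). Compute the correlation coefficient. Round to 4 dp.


Cov(X,Y) = 1.7500, Var(X) = 1.2500, Var(Y) = 2.7500
rho = Cov/(sqrt(VarX)*sqrt(VarY)) = 0.9439

0.9439


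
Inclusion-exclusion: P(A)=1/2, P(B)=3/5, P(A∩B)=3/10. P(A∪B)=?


P(A∪B) = P(A) + P(B) - P(A∩B)
= 1/2 + 3/5 - 3/10 = 4/5

4/5


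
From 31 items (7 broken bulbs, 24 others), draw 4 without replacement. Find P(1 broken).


P(X=1) = C(7,1)*C(24,3) / C(31,4)
= 7*2024 / 31465
= 14168/31465 = 2024/4495

2024/4495


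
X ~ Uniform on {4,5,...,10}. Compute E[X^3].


E[X^3] = (1/7) * sum(x^3 for x=4..10)
= 2989/7 = 427

427


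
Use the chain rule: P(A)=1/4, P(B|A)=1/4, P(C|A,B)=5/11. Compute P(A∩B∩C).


P(A∩B∩C) = P(A) * P(B|A) * P(C|A∩B)
= 1/4 * 1/4 * 5/11
= 1/16 * 5/11 = 5/176

5/176


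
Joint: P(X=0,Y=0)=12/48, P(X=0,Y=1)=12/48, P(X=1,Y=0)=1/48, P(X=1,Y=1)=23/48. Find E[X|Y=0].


P(Y=0) = 13/48
E[X|Y=0] = (0*12 + 1*1)/13 = 1/13

1/13


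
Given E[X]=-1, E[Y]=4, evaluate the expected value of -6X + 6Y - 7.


E[-6X + 6Y - 7] = -6*E[X] + 6*E[Y] - 7
= (-6)*(-1) + (6)*(4) + (-7)
= 6 + 24 - 7 = 23

23


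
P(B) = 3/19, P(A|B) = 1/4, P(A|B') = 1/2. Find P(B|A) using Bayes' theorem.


P(A) = P(A|B)P(B) + P(A|B')P(B') = 1/4*3/19 + 1/2*16/19 = 35/76
P(B|A) = P(A|B)P(B)/P(A) = (3/76)/(35/76) = 3/35

3/35


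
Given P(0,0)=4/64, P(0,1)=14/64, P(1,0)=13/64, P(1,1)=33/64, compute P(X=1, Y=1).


Read from table: P(X=1, Y=1) = 33/64

33/64


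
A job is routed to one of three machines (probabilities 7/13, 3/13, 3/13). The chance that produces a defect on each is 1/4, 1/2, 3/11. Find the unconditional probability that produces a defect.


P(A) = P(A|B1)P(B1) + P(A|B2)P(B2) + P(A|B3)P(B3)
= 1/4*7/13 + 1/2*3/13 + 3/11*3/13
= 7/52 + 3/26 + 9/143 = 179/572

179/572


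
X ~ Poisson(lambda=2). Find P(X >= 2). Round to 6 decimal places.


P(X>=2) = 1 - P(X<=1) = 1 - (e^(-2)*2^0/0! + e^(-2)*2^1/1!)
≈ 1 - (0.1353352832 + 0.2706705665)
= 1 - 0.4060058497 = 0.5939941503
≈ 0.593994

0.593994


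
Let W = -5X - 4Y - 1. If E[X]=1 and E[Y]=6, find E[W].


E[-5X - 4Y - 1] = -5*E[X] - 4*E[Y] - 1
= (-5)*(1) + (-4)*(6) + (-1)
= -5 - 24 - 1 = -30

-30


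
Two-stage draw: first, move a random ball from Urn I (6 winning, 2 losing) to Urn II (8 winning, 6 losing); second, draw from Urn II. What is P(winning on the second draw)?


P(transfer winning) = 6/8 = 3/4; P(transfer losing) = 1/4
If winning transferred: Urn II has 9 winning of 15, so P(winning|winning moved) = 3/5
If losing transferred: Urn II has 8 winning of 15, so P(winning|losing moved) = 8/15
By total probability: P(winning) = 3/4*3/5 + 1/4*8/15 = 7/12

7/12


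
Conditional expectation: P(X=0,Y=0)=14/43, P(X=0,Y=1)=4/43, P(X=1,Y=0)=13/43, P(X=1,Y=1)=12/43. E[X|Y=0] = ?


P(Y=0) = 27/43
E[X|Y=0] = (0*14 + 1*13)/27 = 13/27

13/27


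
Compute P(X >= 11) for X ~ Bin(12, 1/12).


P(X>=11) = P(X=11) + P(X=12)
= 11/743008370688 + 1/8916100448256
= 133/8916100448256

133/8916100448256


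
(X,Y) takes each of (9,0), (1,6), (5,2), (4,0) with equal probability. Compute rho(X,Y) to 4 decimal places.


Cov(X,Y) = -5.5000, Var(X) = 8.1875, Var(Y) = 6.0000
rho = Cov/(sqrt(VarX)*sqrt(VarY)) = -0.7847

-0.7847


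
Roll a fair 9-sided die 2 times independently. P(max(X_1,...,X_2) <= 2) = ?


P(max <= 2) = P(all X_i <= 2) = (P(X_1 <= 2))^2
= (2/9)^2 = 4/81

4/81


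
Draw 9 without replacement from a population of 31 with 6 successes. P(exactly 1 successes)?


P(X=1) = C(6,1)*C(25,8) / C(31,9)
= 6*1081575 / 20160075
= 6489450/20160075 = 3762/11687

3762/11687


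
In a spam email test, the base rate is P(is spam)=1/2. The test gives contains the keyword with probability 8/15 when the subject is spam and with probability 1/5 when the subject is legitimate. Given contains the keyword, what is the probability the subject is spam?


P(A) = P(A|B)P(B) + P(A|B')P(B') = 8/15*1/2 + 1/5*1/2 = 11/30
P(B|A) = P(A|B)P(B)/P(A) = (4/15)/(11/30) = 8/11

8/11


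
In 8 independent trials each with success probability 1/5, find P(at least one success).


P(at least one) = 1 - P(none)
P(none) = (1 - 1/5)^8 = (4/5)^8 = 65536/390625
P(at least one) = 1 - 65536/390625 = 325089/390625

325089/390625


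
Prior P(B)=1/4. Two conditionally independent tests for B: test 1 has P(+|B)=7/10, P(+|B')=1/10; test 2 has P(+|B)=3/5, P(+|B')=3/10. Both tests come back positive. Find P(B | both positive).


After test 1: P(+) = 7/10*1/4 + 1/10*3/4 = 1/4
P(B|+) = (7/40)/(1/4) = 7/10
After test 2 (use post1 as new prior): P(+) = 3/5*7/10 + 3/10*3/10 = 51/100
P(B|+,+) = (21/50)/(51/100) = 14/17

14/17


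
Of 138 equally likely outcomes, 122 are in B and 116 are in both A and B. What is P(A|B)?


P(A|B) = P(A∩B)/P(B) = (116/138)/(122/138) = 116/122 = 58/61

58/61


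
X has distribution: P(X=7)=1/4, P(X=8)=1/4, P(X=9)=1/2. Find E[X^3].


E[X^3] = sum(g(x)*P(x))
= 343*1/4 + 512*1/4 + 729*1/2
= 2313/4

2313/4


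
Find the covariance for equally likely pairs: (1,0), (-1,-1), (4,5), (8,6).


E[X]=3, E[Y]=5/2, E[XY]=69/4
Cov(X,Y) = E[XY] - E[X]E[Y] = 69/4 - 3*5/2 = 39/4

39/4


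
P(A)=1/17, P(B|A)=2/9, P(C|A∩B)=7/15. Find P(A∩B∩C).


P(A∩B∩C) = P(A) * P(B|A) * P(C|A∩B)
= 1/17 * 2/9 * 7/15
= 2/153 * 7/15 = 14/2295

14/2295


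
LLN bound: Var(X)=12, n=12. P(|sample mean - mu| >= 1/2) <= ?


Var(Xbar) = Var(X)/n = 12/12
Chebyshev: P(|Xbar-mu| >= 1/2) <= Var(Xbar)/(1/2)^2 = 1/(1/4) = 4
Bound exceeds 1, so trivial bound: 1

1


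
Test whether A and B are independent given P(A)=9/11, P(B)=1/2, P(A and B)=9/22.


P(A)*P(B) = 9/11*1/2 = 9/22
P(A∩B) = 9/22, which equals P(A)P(B), so independent

Yes, A and B are independent


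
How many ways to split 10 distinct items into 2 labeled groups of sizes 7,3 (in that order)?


10! = 3628800
Denominator: 7!=5040 * 3!=6
Coefficient = 3628800 / 30240 = 120

120


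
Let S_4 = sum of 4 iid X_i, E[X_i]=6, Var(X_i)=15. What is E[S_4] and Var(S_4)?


E[S_n] = n*mu = 4*6 = 24
Var(S_n) = n*sigma^2 = 4*15 = 60

E[S_4]=24, Var(S_4)=60


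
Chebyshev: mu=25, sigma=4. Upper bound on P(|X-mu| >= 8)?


k = 8/4 = 2
Chebyshev: P(|X-mu| >= k*sigma) <= 1/k^2 = 1/2^2 = 1/4

1/4


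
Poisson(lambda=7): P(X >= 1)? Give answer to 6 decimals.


P(X>=1) = 1 - P(X<=0) = 1 - (e^(-7)*7^0/0!)
≈ 1 - 0.0009118820 = 0.9990881180
≈ 0.999088

0.999088


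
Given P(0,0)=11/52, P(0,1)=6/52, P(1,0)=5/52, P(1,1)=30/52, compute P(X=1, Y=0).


Read from table: P(X=1, Y=0) = 5/52

5/52


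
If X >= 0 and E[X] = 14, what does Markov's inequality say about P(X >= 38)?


Markov: P(X >= a) <= E[X]/a
P(X >= 38) <= 14/38 = 7/19

7/19


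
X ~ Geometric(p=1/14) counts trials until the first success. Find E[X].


For geometric (trials until first success), E[X] = 1/p = 1/(1/14) = 14

14


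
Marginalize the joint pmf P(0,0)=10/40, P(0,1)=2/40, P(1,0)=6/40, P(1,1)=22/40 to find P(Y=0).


P(Y=0) = P(0,0)+P(1,0) = 10/40 + 6/40 = 16/40 = 2/5

2/5


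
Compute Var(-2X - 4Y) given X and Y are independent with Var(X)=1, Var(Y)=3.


Independence => Cov(X,Y)=0
Var(-2X - 4Y) = (-2)^2*Var(X) + (-4)^2*Var(Y)
= 4*1 + 16*3 = 52

52


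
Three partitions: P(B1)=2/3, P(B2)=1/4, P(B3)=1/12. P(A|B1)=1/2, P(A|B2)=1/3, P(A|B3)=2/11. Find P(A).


P(A) = P(A|B1)P(B1) + P(A|B2)P(B2) + P(A|B3)P(B3)
= 1/2*2/3 + 1/3*1/4 + 2/11*1/12
= 1/3 + 1/12 + 1/66 = 19/44

19/44


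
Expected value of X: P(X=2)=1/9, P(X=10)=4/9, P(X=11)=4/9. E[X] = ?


E[X] = sum(x * P(x))
= 2*1/9 + 10*4/9 + 11*4/9
= 86/9

86/9


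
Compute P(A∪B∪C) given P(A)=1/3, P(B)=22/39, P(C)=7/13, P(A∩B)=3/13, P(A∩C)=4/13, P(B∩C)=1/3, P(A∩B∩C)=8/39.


P(A∪B∪C) = P(A)+P(B)+P(C) - P(AB)-P(AC)-P(BC) + P(ABC)
= 1/3+22/39+7/13 - 3/13-4/13-1/3 + 8/39
= 10/13

10/13


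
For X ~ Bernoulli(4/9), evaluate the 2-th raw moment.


For Bernoulli: X in {0,1}
E[X^2] = 0^2*(1-4/9) + 1^2*4/9 = 4/9

4/9


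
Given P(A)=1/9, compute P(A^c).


P(A') = 1 - P(A) = 1 - 1/9 = 8/9

8/9


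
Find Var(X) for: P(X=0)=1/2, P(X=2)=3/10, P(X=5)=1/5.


E[X] = 8/5, E[X^2] = 31/5
Var(X) = E[X^2] - (E[X])^2 = 31/5 - (8/5)^2 = 91/25

91/25


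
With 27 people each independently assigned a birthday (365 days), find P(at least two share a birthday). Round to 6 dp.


P(all different) = prod((365-i)/365 for i=0..26) = 0.373141
P(at least one match) = 1 - 0.373141 = 0.626859

0.626859


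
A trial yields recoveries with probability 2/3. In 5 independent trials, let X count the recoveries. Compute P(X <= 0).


P(X<=0) = P(X=0)
= 1/243
= 1/243

1/243


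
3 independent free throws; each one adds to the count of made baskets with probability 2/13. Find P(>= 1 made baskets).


P(at least one) = 1 - P(none)
P(none) = (1 - 2/13)^3 = (11/13)^3 = 1331/2197
P(at least one) = 1 - 1331/2197 = 866/2197

866/2197


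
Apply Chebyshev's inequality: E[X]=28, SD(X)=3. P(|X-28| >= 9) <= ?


k = 9/3 = 3
Chebyshev: P(|X-mu| >= k*sigma) <= 1/k^2 = 1/3^2 = 1/9

1/9


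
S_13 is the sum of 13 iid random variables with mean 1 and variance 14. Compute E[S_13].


E[S_n] = n*E[X_1] = 13*1 = 13

13


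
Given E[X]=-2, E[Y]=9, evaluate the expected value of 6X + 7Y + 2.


E[6X + 7Y + 2] = 6*E[X] + 7*E[Y] + 2
= (6)*(-2) + (7)*(9) + (2)
= -12 + 63 + 2 = 53

53


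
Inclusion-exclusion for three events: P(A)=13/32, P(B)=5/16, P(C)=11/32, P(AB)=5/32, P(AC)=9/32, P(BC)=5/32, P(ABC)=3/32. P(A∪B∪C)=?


P(A∪B∪C) = P(A)+P(B)+P(C) - P(AB)-P(AC)-P(BC) + P(ABC)
= 13/32+5/16+11/32 - 5/32-9/32-5/32 + 3/32
= 9/16

9/16


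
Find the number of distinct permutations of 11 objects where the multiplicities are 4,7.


11! = 39916800
Denominator: 4!=24 * 7!=5040
Coefficient = 39916800 / 120960 = 330

330


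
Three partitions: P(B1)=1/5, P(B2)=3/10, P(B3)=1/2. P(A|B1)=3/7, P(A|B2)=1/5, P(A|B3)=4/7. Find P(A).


P(A) = P(A|B1)P(B1) + P(A|B2)P(B2) + P(A|B3)P(B3)
= 3/7*1/5 + 1/5*3/10 + 4/7*1/2
= 3/35 + 3/50 + 2/7 = 151/350

151/350


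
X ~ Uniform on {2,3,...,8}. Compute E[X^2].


E[X^2] = (1/7) * sum(x^2 for x=2..8)
= 203/7 = 29

29


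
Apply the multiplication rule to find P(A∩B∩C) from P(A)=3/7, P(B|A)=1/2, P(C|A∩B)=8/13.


P(A∩B∩C) = P(A) * P(B|A) * P(C|A∩B)
= 3/7 * 1/2 * 8/13
= 3/14 * 8/13 = 12/91

12/91


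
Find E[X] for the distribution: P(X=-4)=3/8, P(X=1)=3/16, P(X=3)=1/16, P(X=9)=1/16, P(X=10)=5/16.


E[X] = sum(x * P(x))
= -4*3/8 + 1*3/16 + 3*1/16 + 9*1/16 + 10*5/16
= 41/16

41/16


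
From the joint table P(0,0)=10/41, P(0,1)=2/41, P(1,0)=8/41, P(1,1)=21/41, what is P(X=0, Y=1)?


Read from table: P(X=0, Y=1) = 2/41

2/41


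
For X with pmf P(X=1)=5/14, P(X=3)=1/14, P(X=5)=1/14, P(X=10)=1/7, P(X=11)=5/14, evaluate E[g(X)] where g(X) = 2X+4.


E[2X+4] = sum(g(x)*P(x))
= 6*5/14 + 10*1/14 + 14*1/14 + 24*1/7 + 26*5/14
= 116/7

116/7


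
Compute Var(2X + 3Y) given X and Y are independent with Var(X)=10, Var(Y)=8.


Independence => Cov(X,Y)=0
Var(2X + 3Y) = 2^2*Var(X) + 3^2*Var(Y)
= 4*10 + 9*8 = 112

112


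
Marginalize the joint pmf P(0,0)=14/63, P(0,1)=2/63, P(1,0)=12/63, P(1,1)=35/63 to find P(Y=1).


P(Y=1) = P(0,1)+P(1,1) = 2/63 + 35/63 = 37/63

37/63


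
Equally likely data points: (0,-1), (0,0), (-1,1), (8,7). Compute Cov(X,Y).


E[X]=7/4, E[Y]=7/4, E[XY]=55/4
Cov(X,Y) = E[XY] - E[X]E[Y] = 55/4 - 7/4*7/4 = 171/16

171/16


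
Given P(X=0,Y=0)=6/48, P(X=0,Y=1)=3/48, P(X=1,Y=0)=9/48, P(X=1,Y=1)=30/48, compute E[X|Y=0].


P(Y=0) = 15/48
E[X|Y=0] = (0*6 + 1*9)/15 = 9/15 = 3/5

3/5


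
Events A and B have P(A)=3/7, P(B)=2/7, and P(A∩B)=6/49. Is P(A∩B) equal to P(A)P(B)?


P(A)*P(B) = 3/7*2/7 = 6/49
P(A∩B) = 6/49, which equals P(A)P(B), so independent

Yes, A and B are independent


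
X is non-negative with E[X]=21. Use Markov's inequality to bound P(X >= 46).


Markov: P(X >= a) <= E[X]/a
P(X >= 46) <= 21/46

21/46


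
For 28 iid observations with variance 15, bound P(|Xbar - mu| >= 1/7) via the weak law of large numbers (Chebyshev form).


Var(Xbar) = Var(X)/n = 15/28
Chebyshev: P(|Xbar-mu| >= 1/7) <= Var(Xbar)/(1/7)^2 = (15/28)/(1/49) = 105/4
Bound exceeds 1, so trivial bound: 1

1


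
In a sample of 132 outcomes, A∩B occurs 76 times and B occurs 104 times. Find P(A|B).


P(A|B) = P(A∩B)/P(B) = (76/132)/(104/132) = 76/104 = 19/26

19/26


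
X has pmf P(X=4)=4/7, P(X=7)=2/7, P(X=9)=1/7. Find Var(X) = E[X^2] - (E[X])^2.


E[X] = 39/7, E[X^2] = 243/7
Var(X) = E[X^2] - (E[X])^2 = 243/7 - (39/7)^2 = 180/49

180/49


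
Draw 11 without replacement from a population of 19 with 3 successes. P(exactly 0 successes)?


P(X=0) = C(3,0)*C(16,11) / C(19,11)
= 1*4368 / 75582
= 4368/75582 = 56/969

56/969


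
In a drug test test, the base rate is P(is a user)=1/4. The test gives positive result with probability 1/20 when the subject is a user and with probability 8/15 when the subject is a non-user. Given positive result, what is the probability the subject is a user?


P(A) = P(A|B)P(B) + P(A|B')P(B') = 1/20*1/4 + 8/15*3/4 = 33/80
P(B|A) = P(A|B)P(B)/P(A) = (1/80)/(33/80) = 1/33

1/33


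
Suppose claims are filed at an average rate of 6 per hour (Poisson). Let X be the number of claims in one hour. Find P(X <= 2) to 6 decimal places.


P(X<=2) = e^(-6)*6^0/0! + e^(-6)*6^1/1! + e^(-6)*6^2/2!
≈ 0.0024787522 + 0.0148725131 + 0.0446175392
= 0.0619688045
≈ 0.061969

0.061969


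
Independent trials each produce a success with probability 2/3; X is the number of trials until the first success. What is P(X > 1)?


P(X > 1) = P(first 1 trials all fail) = (1-p)^1 = (1/3)^1 = 1/3

1/3


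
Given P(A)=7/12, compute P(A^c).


P(A') = 1 - P(A) = 1 - 7/12 = 5/12

5/12


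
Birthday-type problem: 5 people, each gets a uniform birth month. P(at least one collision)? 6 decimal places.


P(all different) = prod((12-i)/12 for i=0..4) = 0.381944
P(at least one match) = 1 - 0.381944 = 0.618056

0.618056


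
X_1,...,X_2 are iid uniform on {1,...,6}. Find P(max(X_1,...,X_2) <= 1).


P(max <= 1) = P(all X_i <= 1) = (P(X_1 <= 1))^2
= (1/6)^2 = 1/36

1/36


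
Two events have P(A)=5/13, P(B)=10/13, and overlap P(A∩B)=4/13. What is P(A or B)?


P(A∪B) = P(A) + P(B) - P(A∩B)
= 5/13 + 10/13 - 4/13 = 11/13

11/13


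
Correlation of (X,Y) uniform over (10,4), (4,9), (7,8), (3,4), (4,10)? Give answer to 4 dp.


Cov(X,Y) = -2.4000, Var(X) = 6.6400, Var(Y) = 6.4000
rho = Cov/(sqrt(VarX)*sqrt(VarY)) = -0.3682

-0.3682


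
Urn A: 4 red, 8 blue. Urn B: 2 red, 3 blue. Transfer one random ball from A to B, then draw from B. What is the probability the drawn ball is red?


P(transfer red) = 4/12 = 1/3; P(transfer blue) = 2/3
If red transferred: Urn II has 3 red of 6, so P(red|red moved) = 1/2
If blue transferred: Urn II has 2 red of 6, so P(red|blue moved) = 1/3
By total probability: P(red) = 1/3*1/2 + 2/3*1/3 = 7/18

7/18


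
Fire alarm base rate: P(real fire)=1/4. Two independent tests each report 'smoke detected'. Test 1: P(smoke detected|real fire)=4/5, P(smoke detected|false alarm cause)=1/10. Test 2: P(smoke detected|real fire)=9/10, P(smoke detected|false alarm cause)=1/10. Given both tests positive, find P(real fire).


After test 1: P(+) = 4/5*1/4 + 1/10*3/4 = 11/40
P(B|+) = (1/5)/(11/40) = 8/11
After test 2 (use post1 as new prior): P(+) = 9/10*8/11 + 1/10*3/11 = 15/22
P(B|+,+) = (36/55)/(15/22) = 24/25

24/25


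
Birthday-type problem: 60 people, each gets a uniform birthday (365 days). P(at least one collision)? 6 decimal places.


P(all different) = prod((365-i)/365 for i=0..59) = 0.005877
P(at least one match) = 1 - 0.005877 = 0.994123

0.994123


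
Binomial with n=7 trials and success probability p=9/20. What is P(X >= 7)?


P(X>=7) = P(X=7)
= 4782969/1280000000
= 4782969/1280000000

4782969/1280000000


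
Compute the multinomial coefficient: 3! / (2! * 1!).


3! = 6
Denominator: 2!=2 * 1!=1
Coefficient = 6 / 2 = 3

3


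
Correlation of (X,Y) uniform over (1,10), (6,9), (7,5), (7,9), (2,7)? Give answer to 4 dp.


Cov(X,Y) = -1.6000, Var(X) = 6.6400, Var(Y) = 3.2000
rho = Cov/(sqrt(VarX)*sqrt(VarY)) = -0.3471

-0.3471


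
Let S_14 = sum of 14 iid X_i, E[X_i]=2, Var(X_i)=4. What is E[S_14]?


E[S_n] = n*E[X_1] = 14*2 = 28

28


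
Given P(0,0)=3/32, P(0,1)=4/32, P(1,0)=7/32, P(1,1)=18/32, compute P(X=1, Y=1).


Read from table: P(X=1, Y=1) = 18/32 = 9/16

9/16


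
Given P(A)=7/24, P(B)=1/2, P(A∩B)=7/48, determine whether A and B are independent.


P(A)*P(B) = 7/24*1/2 = 7/48
P(A∩B) = 7/48, which equals P(A)P(B), so independent

Yes, A and B are independent


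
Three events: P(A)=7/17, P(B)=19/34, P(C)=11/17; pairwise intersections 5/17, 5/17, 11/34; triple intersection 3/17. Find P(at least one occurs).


P(A∪B∪C) = P(A)+P(B)+P(C) - P(AB)-P(AC)-P(BC) + P(ABC)
= 7/17+19/34+11/17 - 5/17-5/17-11/34 + 3/17
= 15/17

15/17


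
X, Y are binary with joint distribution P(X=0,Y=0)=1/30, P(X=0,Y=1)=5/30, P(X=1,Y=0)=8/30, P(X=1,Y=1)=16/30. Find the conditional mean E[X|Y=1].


P(Y=1) = 21/30
E[X|Y=1] = (0*5 + 1*16)/21 = 16/21

16/21


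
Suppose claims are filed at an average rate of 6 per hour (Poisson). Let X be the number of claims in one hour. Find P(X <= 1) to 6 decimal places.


P(X<=1) = e^(-6)*6^0/0! + e^(-6)*6^1/1!
≈ 0.0024787522 + 0.0148725131
= 0.0173512653
≈ 0.017351

0.017351


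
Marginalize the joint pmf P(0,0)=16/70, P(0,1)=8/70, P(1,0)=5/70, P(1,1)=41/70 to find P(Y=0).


P(Y=0) = P(0,0)+P(1,0) = 16/70 + 5/70 = 21/70 = 3/10

3/10


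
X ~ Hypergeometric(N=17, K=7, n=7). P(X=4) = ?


P(X=4) = C(7,4)*C(10,3) / C(17,7)
= 35*120 / 19448
= 4200/19448 = 525/2431

525/2431


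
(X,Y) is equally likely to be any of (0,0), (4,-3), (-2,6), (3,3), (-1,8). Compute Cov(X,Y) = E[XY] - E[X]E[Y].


E[X]=4/5, E[Y]=14/5, E[XY]=-23/5
Cov(X,Y) = E[XY] - E[X]E[Y] = -23/5 - 4/5*14/5 = -171/25

-171/25


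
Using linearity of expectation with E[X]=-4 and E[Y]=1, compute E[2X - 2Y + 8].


E[2X - 2Y + 8] = 2*E[X] - 2*E[Y] + 8
= (2)*(-4) + (-2)*(1) + (8)
= -8 - 2 + 8 = -2

-2


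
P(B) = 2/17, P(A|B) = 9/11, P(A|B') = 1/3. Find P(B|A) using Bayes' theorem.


P(A) = P(A|B)P(B) + P(A|B')P(B') = 9/11*2/17 + 1/3*15/17 = 73/187
P(B|A) = P(A|B)P(B)/P(A) = (18/187)/(73/187) = 18/73

18/73


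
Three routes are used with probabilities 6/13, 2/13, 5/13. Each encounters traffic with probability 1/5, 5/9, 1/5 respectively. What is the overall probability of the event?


P(A) = P(A|B1)P(B1) + P(A|B2)P(B2) + P(A|B3)P(B3)
= 1/5*6/13 + 5/9*2/13 + 1/5*5/13
= 6/65 + 10/117 + 1/13 = 149/585

149/585


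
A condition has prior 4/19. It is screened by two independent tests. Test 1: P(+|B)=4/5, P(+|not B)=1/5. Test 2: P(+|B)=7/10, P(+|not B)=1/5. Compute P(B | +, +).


After test 1: P(+) = 4/5*4/19 + 1/5*15/19 = 31/95
P(B|+) = (16/95)/(31/95) = 16/31
After test 2 (use post1 as new prior): P(+) = 7/10*16/31 + 1/5*15/31 = 71/155
P(B|+,+) = (56/155)/(71/155) = 56/71

56/71


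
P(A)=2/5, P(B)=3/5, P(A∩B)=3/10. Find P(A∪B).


P(A∪B) = P(A) + P(B) - P(A∩B)
= 2/5 + 3/5 - 3/10 = 7/10

7/10


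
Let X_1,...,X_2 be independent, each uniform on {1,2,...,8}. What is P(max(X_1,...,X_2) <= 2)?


P(max <= 2) = P(all X_i <= 2) = (P(X_1 <= 2))^2
= (2/8)^2 = (1/4)^2 = 1/16

1/16


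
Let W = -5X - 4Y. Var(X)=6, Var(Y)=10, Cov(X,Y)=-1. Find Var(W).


Var(-5X - 4Y) = (-5)^2*Var(X) + (-4)^2*Var(Y) + 2*(-5)*(-4)*Cov(X,Y)
= 25*6 + 16*10 + 40*(-1)
= 150 + 160 - 40 = 270

270


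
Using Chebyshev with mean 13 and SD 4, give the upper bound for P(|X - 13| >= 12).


k = 12/4 = 3
Chebyshev: P(|X-mu| >= k*sigma) <= 1/k^2 = 1/3^2 = 1/9

1/9


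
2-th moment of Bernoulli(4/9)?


For Bernoulli: X in {0,1}
E[X^2] = 0^2*(1-4/9) + 1^2*4/9 = 4/9

4/9


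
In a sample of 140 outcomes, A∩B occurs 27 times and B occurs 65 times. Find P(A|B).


P(A|B) = P(A∩B)/P(B) = (27/140)/(65/140) = 27/65

27/65


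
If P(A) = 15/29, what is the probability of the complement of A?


P(A') = 1 - P(A) = 1 - 15/29 = 14/29

14/29


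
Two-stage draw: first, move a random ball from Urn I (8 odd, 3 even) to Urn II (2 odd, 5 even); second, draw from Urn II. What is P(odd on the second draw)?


P(transfer odd) = 8/11; P(transfer even) = 3/11
If odd transferred: Urn II has 3 odd of 8, so P(odd|odd moved) = 3/8
If even transferred: Urn II has 2 odd of 8, so P(odd|even moved) = 1/4
By total probability: P(odd) = 8/11*3/8 + 3/11*1/4 = 15/44

15/44


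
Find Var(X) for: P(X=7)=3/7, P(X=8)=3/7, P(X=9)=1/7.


E[X] = 54/7, E[X^2] = 60
Var(X) = E[X^2] - (E[X])^2 = 60 - (54/7)^2 = 24/49

24/49
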